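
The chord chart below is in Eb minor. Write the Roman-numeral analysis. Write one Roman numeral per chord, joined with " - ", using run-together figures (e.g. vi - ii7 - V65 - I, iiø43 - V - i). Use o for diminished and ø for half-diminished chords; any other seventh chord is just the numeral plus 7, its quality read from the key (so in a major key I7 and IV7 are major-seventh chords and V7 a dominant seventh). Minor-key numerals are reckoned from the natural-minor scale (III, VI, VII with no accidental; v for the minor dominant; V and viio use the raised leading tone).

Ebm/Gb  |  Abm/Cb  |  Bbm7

Ebm/Gb: root Eb is the tonic; minor triad there is i6.
Abm/Cb: root Ab is the subdominant; minor triad there is iv6.
Bbm7: minor seventh chord on Bb = scale degree 5 → v7.

i6 - iv6 - v7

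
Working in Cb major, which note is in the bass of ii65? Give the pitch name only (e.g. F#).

ii in Cb major has root Db; the chord is Db-Fb-Ab-Cb.
The figure 65 means first inversion — the third is in the bass.

Fb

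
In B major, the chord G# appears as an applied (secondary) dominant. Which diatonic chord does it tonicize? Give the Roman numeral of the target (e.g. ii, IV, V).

ii

The chord is a major triad on G#.
A dominant resolves down a perfect fifth: G# → C#. In B major, C# is scale degree 2, i.e. ii.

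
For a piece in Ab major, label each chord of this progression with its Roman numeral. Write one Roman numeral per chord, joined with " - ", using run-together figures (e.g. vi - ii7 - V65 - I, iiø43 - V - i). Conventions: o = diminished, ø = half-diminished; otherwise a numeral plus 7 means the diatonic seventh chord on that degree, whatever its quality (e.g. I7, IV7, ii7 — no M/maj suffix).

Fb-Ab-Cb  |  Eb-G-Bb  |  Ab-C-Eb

Fb-Ab-Cb is non-diatonic — bVI, a mixture chord from Ab minor.
Eb-G-Bb: major triad on Eb = scale degree 5 → V.
Ab-C-Eb: root Ab is the tonic; major triad there is I.

bVI - V - I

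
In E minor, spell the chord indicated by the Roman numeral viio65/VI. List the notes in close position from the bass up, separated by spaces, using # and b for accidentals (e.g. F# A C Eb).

D F Ab B

The slash marks an applied leading-tone chord: viio of VI. In E minor, VI is C, so the leading tone to it is B, a half step below.
Building a fully diminished seventh chord on B gives B-D-F-Ab.
The figured bass 65 indicates first inversion, placing the third (D) in the bass: D-F-Ab-B.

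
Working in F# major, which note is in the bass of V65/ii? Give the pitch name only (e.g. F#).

F##

The applied chord V65/ii is rooted on D#: D#-F##-A#-C#.
The figure 65 means first inversion — the third is in the bass.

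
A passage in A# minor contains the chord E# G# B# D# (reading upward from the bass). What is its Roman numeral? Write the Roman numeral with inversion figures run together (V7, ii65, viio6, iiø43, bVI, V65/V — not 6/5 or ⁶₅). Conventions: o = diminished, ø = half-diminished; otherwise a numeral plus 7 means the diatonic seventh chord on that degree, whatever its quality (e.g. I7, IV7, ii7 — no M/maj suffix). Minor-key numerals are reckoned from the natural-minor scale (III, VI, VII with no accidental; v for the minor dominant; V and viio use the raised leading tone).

Stacked in thirds the chord is E#-G#-B#-D#: a minor seventh chord on E#.
E# is scale degree 5 in A# minor, and a minor seventh chord on that degree is written v7.

v7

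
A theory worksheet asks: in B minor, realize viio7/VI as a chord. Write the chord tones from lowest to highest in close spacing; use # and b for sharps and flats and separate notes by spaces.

The slash marks an applied leading-tone chord: viio of VI. In B minor, VI is G, so the leading tone to it is F#, a half step below.
Building a fully diminished seventh chord on F# gives F#-A-C-Eb.

F# A C Eb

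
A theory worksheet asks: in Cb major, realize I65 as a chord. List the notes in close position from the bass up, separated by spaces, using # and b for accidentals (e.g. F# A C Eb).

Eb Gb Bb Cb

In Cb major, scale degree 1 is Cb, and the diatonic chord built there is a major seventh chord.
Stacking thirds from Cb gives Cb-Eb-Gb-Bb.
The figured bass 65 indicates first inversion, placing the third (Eb) in the bass: Eb-Gb-Bb-Cb.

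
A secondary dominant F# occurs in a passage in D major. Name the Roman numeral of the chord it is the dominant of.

The chord is a major triad on F#.
A dominant resolves down a perfect fifth: F# → B. In D major, B is scale degree 6, i.e. vi.

vi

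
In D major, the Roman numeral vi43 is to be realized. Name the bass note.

F#

vi in D major has root B; the chord is B-D-F#-A.
The figure 43 means second inversion — the fifth is in the bass.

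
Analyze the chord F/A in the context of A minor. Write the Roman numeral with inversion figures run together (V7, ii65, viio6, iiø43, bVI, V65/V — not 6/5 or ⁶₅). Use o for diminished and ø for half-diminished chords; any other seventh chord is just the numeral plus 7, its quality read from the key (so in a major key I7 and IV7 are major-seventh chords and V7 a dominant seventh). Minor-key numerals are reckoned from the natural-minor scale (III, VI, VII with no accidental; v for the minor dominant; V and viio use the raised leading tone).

The pitches F-A-C form a major triad rooted on F.
In A minor, F is the submediant; the diatonic major triad there is VI.
With A in the bass the chord is in first inversion, so the figured bass is 6.

VI6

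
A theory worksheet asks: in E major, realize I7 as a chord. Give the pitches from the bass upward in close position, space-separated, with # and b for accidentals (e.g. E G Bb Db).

The numeral's case and figure indicate a major seventh chord. In E major its root, the tonic, is E.
That chord is spelled E-G#-B-D#.

E G# B D#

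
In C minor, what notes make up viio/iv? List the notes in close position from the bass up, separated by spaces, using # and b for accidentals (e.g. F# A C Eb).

E G Bb

viio/iv is a secondary leading-tone chord. The target iv is F in C minor; the applied chord is rooted a semitone below, on E.
Building a diminished triad on E gives E-G-Bb.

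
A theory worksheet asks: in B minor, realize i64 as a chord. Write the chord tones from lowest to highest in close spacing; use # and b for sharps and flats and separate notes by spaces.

F# B D

In B minor, scale degree 1 is B, and the diatonic chord built there is a minor triad.
Stacking thirds from B gives B-D-F#.
With the 64 figure the chord is in second inversion; from the bass F# upward in close position it reads F#-B-D.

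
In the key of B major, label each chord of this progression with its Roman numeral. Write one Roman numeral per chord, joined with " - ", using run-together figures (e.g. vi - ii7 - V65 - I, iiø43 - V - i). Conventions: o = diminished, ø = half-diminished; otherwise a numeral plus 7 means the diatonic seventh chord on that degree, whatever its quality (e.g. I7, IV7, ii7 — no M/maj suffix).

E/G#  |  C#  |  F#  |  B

IV6 - V/V - V - I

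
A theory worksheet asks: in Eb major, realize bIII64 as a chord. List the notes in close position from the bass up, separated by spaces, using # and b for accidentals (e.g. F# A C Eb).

Db Gb Bb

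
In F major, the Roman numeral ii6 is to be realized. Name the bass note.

Bb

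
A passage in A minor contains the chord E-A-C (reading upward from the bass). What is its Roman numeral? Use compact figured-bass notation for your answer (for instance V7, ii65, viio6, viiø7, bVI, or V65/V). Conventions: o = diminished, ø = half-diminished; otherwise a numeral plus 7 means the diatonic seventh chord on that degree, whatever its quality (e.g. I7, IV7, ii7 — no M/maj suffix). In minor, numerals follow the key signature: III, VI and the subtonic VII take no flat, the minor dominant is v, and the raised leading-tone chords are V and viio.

i64

The pitches A-C-E form a minor triad rooted on A.
In A minor, A is the tonic; the diatonic minor triad there is i.
With E in the bass the chord is in second inversion, so the figured bass is 64.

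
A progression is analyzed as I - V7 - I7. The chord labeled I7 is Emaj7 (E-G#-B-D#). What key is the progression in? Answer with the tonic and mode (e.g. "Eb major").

E major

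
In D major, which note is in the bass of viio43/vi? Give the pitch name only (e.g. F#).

E

The applied chord viio43/vi is rooted on A#: A#-C#-E-G.
The figure 43 means second inversion — the fifth is in the bass.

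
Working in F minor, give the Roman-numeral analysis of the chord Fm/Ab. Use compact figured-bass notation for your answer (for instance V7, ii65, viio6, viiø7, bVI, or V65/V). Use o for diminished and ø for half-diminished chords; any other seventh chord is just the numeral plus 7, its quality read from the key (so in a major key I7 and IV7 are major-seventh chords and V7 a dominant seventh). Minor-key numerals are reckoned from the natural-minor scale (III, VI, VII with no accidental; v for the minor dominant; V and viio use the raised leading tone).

The pitches F-Ab-C form a minor triad rooted on F.
In F minor, F is the tonic; the diatonic minor triad there is i.
With Ab in the bass the chord is in first inversion, so the figured bass is 6.

i6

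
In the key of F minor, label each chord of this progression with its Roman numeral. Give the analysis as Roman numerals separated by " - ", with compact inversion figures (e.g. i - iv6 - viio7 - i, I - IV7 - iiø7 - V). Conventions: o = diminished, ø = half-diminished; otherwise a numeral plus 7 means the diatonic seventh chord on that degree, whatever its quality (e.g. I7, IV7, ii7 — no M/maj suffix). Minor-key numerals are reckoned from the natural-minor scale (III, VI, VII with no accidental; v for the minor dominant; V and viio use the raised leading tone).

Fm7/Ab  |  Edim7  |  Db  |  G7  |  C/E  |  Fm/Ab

i65 - viio7 - VI - V7/V - V6 - i6

Fm7/Ab: root F is the tonic; minor seventh chord there is i65.
Edim7: root E is the leading tone; fully diminished seventh chord there is viio7.
Db: root Db is the submediant; major triad there is VI.
G7: chromatic; G is V of V, so V7/V.
C/E: root C is the dominant; major triad there is V6.
Fm/Ab has root F, degree 1 in F minor, so i6.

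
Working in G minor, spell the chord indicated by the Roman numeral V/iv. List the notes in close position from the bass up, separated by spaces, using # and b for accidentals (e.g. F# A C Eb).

The slash means an applied dominant: we want the dominant of iv. In G minor, iv is C minor, and its dominant is built on G.
Building a major triad on G gives G-B-D.

G B D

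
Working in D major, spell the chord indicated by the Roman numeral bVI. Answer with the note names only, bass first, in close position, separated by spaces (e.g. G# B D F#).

Scale degree 6 in D major is B; lowering it a half step gives Bb. bVI is a major triad on the lowered sixth degree, borrowed from the parallel minor.
So the chord is Bb-D-F.

Bb D F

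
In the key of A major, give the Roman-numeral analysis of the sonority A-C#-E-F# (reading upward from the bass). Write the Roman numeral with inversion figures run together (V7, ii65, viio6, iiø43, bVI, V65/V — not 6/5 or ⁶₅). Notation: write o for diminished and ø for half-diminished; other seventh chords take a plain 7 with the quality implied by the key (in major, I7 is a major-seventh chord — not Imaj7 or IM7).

vi65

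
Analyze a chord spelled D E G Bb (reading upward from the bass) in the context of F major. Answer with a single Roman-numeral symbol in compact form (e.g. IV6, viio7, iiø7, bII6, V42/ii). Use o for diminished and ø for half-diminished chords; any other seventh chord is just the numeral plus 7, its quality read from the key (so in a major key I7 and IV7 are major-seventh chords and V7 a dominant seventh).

Stacked in thirds the chord is E-G-Bb-D: a half-diminished seventh chord on E.
In F major, E is the leading tone; the diatonic half-diminished seventh chord there is viiø7.
With D in the bass the chord is in third inversion, so the figured bass is 42.

viiø42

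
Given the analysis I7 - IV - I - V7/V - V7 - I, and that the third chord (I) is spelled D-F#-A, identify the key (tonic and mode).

D major

The chord D is a major triad rooted on D; its label is I.
If D is scale degree 1 and the mode makes that degree carry a major triad, the tonic is D and the mode is major.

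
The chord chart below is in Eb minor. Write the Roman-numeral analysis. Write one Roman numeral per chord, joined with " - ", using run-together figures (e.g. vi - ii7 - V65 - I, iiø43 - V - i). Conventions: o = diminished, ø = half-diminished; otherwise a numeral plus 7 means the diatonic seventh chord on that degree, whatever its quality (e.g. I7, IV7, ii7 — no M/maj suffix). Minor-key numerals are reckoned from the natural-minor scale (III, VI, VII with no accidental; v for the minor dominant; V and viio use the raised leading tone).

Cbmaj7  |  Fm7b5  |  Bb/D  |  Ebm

VI7 - iiø7 - V6 - i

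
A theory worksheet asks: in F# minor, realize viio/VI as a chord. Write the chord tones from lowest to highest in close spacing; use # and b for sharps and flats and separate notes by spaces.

viio/VI is a secondary leading-tone chord. The target VI is D in F# minor; the applied chord is rooted a semitone below, on C#.
Building a diminished triad on C# gives C#-E-G.

C# E G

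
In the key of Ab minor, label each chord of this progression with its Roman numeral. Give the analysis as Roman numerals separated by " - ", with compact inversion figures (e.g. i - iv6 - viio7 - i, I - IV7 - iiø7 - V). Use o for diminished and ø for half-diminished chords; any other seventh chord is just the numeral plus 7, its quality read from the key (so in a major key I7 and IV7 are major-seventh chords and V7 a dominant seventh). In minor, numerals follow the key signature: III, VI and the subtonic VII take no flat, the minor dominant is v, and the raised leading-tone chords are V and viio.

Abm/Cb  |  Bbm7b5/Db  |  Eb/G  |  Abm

i6 - iiø65 - V6 - i

Abm/Cb: minor triad on Ab = scale degree 1 → i6.
Bbm7b5/Db: root Bb is the supertonic; half-diminished seventh chord there is iiø65.
Eb/G: major triad on Eb = scale degree 5 → V6.
Abm: root Ab is the tonic; minor triad there is i.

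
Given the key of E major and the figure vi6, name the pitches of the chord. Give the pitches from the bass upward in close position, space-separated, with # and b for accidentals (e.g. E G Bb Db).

E G# C#

The numeral's case and figure indicate a minor triad. In E major its root, the submediant, is C#.
That chord is spelled C#-E-G#.
The figured bass 6 indicates first inversion, placing the third (E) in the bass: E-G#-C#.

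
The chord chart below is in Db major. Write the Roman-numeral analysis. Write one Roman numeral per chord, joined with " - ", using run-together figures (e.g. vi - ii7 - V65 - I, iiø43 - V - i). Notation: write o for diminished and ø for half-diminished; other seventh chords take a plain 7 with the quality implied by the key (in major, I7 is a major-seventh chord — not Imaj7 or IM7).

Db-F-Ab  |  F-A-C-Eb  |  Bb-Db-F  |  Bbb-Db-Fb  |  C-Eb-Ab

I - V7/vi - vi - bVI - V6

Db-F-Ab has root Db, degree 1 in Db major, so I.
F-A-C-Eb is the secondary dominant of vi (dominant seventh chord on F): V7/vi.
Bb-Db-F has root Bb, degree 6 in Db major, so vi.
Bbb-Db-Fb is non-diatonic — bVI, a mixture chord from Db minor.
C-Eb-Ab has root Ab, degree 5 in Db major, so V6.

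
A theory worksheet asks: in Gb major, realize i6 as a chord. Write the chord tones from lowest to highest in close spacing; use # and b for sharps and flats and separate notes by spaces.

Bbb Db Gb

Scale degree 1 in Gb major is Gb; here the chord built on it is altered to a minor triad. i6 is the minor tonic, borrowed from the parallel minor.
So the chord is Gb-Bbb-Db, a minor triad.
With the 6 figure the chord is in first inversion; from the bass Bbb upward in close position it reads Bbb-Db-Gb.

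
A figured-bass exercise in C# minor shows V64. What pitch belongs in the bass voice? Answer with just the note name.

D#

V in C# minor has root G#; the chord is G#-B#-D#.
The figure 64 means second inversion — the fifth is in the bass.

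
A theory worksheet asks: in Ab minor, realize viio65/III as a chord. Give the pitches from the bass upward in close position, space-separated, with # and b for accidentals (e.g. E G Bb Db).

Db Fb Abb Bb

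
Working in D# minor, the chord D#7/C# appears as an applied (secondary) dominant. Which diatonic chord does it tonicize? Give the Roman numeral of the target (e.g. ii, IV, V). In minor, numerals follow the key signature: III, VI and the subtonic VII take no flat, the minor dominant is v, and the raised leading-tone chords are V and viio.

iv

The chord is a dominant seventh chord on D#.
A dominant resolves down a perfect fifth: D# → G#. In D# minor, G# is scale degree 4, i.e. iv.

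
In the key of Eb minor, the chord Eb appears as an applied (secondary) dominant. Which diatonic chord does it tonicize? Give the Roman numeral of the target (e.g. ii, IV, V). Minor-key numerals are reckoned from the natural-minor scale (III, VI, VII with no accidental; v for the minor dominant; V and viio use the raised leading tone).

iv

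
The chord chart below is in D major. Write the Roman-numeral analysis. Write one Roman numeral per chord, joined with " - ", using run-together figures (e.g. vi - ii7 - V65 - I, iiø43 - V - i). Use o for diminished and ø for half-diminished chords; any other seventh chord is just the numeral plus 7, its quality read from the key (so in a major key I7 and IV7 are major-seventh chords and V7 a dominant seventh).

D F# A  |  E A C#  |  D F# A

I - V64 - I

D-F#-A: root D is the tonic; major triad there is I.
E-A-C#: major triad on A = scale degree 5 → V64.
D-F#-A: major triad on D = scale degree 1 → I.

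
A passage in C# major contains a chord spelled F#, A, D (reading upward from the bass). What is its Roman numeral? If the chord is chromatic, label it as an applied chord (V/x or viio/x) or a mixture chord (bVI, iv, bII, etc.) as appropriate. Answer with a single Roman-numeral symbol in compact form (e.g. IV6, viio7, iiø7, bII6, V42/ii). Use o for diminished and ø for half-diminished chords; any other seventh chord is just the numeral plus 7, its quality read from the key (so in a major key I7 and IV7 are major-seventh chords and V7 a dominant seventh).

Stacked in thirds the chord is D-F#-A: a major triad on D.
D is the lowered second degree of C# major (diatonic 2 would be D#). This is the Neapolitan sixth — a major triad on the lowered second degree, here in its customary first inversion.
With F# in the bass the chord is in first inversion, so the figured bass is 6.

bII6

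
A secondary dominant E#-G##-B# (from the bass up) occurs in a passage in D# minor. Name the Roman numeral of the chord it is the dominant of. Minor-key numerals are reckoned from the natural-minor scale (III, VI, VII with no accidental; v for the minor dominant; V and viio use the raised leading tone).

The chord is a major triad on E#.
A dominant resolves down a perfect fifth: E# → A#. In D# minor, A# is scale degree 5, i.e. V.

V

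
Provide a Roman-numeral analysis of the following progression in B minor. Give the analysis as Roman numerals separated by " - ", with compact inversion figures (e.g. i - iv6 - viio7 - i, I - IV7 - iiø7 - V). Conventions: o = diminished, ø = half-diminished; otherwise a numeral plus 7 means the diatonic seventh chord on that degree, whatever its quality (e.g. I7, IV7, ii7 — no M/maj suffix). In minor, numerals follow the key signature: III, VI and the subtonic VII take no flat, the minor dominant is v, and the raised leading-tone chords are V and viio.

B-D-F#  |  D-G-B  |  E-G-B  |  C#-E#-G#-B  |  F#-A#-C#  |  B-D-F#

B-D-F#: root B is the tonic; minor triad there is i.
D-G-B has root G, degree 6 in B minor, so VI64.
E-G-B has root E, degree 4 in B minor, so iv.
C#-E#-G#-B: chromatic; C# is V of V, so V7/V.
F#-A#-C#: major triad on F# = scale degree 5 → V.
B-D-F#: minor triad on B = scale degree 1 → i.

i - VI64 - iv - V7/V - V - i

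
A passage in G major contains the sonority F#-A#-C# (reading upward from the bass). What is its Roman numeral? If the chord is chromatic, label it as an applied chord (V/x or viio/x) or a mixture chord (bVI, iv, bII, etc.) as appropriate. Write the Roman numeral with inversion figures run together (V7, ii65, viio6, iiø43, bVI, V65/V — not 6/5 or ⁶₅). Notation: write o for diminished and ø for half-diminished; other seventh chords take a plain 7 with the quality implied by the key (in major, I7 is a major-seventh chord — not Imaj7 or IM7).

V/iii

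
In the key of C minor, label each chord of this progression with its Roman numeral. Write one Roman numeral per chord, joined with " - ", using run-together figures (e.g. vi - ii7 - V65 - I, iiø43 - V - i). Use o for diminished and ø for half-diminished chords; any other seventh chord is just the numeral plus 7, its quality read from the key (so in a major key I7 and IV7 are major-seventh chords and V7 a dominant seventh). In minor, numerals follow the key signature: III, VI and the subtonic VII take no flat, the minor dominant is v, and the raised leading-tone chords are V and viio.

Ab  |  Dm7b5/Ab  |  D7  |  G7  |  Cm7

VI - iiø43 - V7/V - V7 - i7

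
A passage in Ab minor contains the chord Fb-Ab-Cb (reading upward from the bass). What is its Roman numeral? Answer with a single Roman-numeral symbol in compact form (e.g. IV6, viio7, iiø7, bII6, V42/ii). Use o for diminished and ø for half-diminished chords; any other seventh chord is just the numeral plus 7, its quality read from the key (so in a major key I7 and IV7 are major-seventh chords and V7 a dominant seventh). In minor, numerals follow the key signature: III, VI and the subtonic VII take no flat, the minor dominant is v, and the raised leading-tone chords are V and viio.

Stacked in thirds the chord is Fb-Ab-Cb: a major triad on Fb.
Fb is scale degree 6 in Ab minor, and a major triad on that degree is written VI.

VI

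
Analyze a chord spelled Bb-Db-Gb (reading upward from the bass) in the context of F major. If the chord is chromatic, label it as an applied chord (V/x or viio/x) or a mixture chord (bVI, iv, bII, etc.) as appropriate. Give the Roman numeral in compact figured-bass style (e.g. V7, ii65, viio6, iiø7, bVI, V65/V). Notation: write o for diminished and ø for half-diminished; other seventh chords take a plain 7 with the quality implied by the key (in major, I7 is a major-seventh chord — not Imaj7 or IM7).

bII6

Stacked in thirds the chord is Gb-Bb-Db: a major triad on Gb.
Gb is the lowered second degree of F major (diatonic 2 would be G). This is the Neapolitan sixth — a major triad on the lowered second degree, here in its customary first inversion.
With Bb in the bass the chord is in first inversion, so the figured bass is 6.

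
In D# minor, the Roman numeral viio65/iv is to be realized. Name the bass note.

The applied chord viio65/iv is rooted on F##: F##-A#-C#-E.
The figure 65 means first inversion — the third is in the bass.

A#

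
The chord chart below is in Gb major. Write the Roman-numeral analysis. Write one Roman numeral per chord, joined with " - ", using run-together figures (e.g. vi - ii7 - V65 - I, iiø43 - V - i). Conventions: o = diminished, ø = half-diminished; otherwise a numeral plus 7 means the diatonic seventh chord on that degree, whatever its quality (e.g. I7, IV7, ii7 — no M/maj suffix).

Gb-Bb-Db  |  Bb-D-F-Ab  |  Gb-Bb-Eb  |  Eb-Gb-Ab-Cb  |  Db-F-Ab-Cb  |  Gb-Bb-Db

I - V7/vi - vi6 - ii43 - V7 - I

Gb-Bb-Db: major triad on Gb = scale degree 1 → I.
Bb-D-F-Ab: chromatic; Bb is V of vi, so V7/vi.
Gb-Bb-Eb has root Eb, degree 6 in Gb major, so vi6.
Eb-Gb-Ab-Cb: minor seventh chord on Ab = scale degree 2 → ii43.
Db-F-Ab-Cb: dominant seventh chord on Db = scale degree 5 → V7.
Gb-Bb-Db: root Gb is the tonic; major triad there is I.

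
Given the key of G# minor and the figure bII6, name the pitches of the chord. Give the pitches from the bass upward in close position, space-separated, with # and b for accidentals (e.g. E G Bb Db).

bII6 is the Neapolitan sixth — a major triad on the lowered second degree, here in its customary first inversion. In G# minor that root is A.
So the chord is A-C#-E.
The figured bass 6 indicates first inversion, placing the third (C#) in the bass: C#-E-A.

C# E A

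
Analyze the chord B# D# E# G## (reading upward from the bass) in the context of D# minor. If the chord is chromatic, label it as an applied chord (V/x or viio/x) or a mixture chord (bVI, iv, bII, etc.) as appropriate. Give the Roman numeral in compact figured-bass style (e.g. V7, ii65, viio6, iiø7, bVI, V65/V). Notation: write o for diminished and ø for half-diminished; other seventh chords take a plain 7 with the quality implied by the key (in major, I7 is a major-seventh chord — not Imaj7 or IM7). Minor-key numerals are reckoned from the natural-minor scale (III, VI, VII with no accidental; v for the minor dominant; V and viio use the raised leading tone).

The pitches E#-G##-B#-D# form a dominant seventh chord rooted on E#.
E# is not a diatonic chord root with this quality in D# minor, but it lies a perfect fifth above A# (V), so the chord functions as an applied dominant of V.
With B# in the bass the chord is in second inversion, so the figured bass is 43.

V43/V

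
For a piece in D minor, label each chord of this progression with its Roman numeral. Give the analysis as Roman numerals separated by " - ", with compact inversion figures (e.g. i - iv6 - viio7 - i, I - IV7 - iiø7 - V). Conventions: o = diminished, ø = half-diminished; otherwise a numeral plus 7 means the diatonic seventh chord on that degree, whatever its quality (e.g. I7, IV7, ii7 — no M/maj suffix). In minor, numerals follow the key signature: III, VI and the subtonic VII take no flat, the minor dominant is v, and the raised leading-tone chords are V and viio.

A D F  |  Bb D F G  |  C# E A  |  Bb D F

i64 - iv65 - V6 - VI

A-D-F: minor triad on D = scale degree 1 → i64.
Bb-D-F-G: minor seventh chord on G = scale degree 4 → iv65.
C#-E-A: root A is the dominant; major triad there is V6.
Bb-D-F: major triad on Bb = scale degree 6 → VI.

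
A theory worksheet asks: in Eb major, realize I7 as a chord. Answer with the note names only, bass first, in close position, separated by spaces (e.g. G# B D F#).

The numeral's case and figure indicate a major seventh chord. In Eb major its root, the first degree, is Eb.
That chord is spelled Eb-G-Bb-D.

Eb G Bb D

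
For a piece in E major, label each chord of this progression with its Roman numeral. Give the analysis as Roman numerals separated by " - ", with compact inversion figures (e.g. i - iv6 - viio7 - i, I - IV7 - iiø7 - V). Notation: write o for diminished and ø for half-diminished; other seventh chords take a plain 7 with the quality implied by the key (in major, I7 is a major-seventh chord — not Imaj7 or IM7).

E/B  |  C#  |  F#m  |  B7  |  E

I64 - V/ii - ii - V7 - I

E/B: major triad on E = scale degree 1 → I64.
C#: chromatic; C# is V of ii, so V/ii.
F#m: minor triad on F# = scale degree 2 → ii.
B7 has root B, degree 5 in E major, so V7.
E: major triad on E = scale degree 1 → I.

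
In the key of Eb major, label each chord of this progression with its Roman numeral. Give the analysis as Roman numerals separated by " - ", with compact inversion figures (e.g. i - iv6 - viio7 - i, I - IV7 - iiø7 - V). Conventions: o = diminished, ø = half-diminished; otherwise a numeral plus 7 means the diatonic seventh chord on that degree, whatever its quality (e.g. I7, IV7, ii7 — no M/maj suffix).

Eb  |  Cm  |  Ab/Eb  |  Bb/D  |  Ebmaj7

Eb: major triad on Eb = scale degree 1 → I.
Cm: minor triad on C = scale degree 6 → vi.
Ab/Eb has root Ab, degree 4 in Eb major, so IV64.
Bb/D: root Bb is the dominant; major triad there is V6.
Ebmaj7: root Eb is the tonic; major seventh chord there is I7.

I - vi - IV64 - V6 - I7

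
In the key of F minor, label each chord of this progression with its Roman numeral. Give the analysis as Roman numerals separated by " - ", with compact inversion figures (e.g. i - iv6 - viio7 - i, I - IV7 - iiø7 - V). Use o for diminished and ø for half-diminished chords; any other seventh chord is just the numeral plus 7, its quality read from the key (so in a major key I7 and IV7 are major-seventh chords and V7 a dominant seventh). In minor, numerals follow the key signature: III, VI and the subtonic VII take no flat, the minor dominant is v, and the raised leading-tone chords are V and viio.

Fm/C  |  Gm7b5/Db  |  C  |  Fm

Fm/C: root F is the tonic; minor triad there is i64.
Gm7b5/Db has root G, degree 2 in F minor, so iiø43.
C: root C is the dominant; major triad there is V.
Fm has root F, degree 1 in F minor, so i.

i64 - iiø43 - V - i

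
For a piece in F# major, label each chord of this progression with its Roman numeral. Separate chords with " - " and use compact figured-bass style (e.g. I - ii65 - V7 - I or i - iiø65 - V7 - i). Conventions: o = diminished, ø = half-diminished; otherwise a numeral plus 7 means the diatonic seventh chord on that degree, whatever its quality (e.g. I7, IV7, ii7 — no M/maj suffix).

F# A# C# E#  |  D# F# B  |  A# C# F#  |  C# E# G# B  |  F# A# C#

I7 - IV6 - I6 - V7 - I

F#-A#-C#-E#: major seventh chord on F# = scale degree 1 → I7.
D#-F#-B has root B, degree 4 in F# major, so IV6.
A#-C#-F#: major triad on F# = scale degree 1 → I6.
C#-E#-G#-B: dominant seventh chord on C# = scale degree 5 → V7.
F#-A#-C#: major triad on F# = scale degree 1 → I.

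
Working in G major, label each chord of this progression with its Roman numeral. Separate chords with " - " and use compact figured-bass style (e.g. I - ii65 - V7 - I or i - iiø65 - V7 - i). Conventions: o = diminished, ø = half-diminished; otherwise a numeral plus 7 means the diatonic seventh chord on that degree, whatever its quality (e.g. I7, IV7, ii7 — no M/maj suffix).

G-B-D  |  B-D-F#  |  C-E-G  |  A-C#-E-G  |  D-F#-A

G-B-D: root G is the tonic; major triad there is I.
B-D-F# has root B, degree 3 in G major, so iii.
C-E-G: major triad on C = scale degree 4 → IV.
A-C#-E-G: chromatic; A is V of V, so V7/V.
D-F#-A: major triad on D = scale degree 5 → V.

I - iii - IV - V7/V - V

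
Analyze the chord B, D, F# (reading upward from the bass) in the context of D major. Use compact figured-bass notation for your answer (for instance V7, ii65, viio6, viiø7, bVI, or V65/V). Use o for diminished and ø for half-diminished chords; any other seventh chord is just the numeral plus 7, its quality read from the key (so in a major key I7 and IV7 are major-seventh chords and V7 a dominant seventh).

Stacked in thirds the chord is B-D-F#: a minor triad on B.
B is scale degree 6 in D major, and a minor triad on that degree is written vi.

vi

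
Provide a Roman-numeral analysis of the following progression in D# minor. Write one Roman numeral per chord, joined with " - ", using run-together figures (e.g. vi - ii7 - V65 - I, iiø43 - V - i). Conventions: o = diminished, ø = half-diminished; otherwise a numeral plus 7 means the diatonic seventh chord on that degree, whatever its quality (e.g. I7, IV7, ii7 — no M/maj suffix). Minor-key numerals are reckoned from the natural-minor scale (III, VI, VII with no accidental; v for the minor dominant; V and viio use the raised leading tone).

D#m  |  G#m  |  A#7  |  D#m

i - iv - V7 - i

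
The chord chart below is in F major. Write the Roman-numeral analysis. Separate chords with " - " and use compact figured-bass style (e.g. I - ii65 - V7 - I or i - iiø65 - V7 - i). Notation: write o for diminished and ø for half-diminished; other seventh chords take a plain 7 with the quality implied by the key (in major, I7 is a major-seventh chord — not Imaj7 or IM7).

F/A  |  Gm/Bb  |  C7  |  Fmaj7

I6 - ii6 - V7 - I7

F/A has root F, degree 1 in F major, so I6.
Gm/Bb: root G is the supertonic; minor triad there is ii6.
C7 has root C, degree 5 in F major, so V7.
Fmaj7 has root F, degree 1 in F major, so I7.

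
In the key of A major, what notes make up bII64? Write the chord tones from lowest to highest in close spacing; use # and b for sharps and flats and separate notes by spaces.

F Bb D

Scale degree 2 in A major is B; lowering it a half step gives Bb. bII64 is the Neapolitan chord — a major triad on the lowered second degree.
So the chord is Bb-D-F, a major triad.
With the 64 figure the chord is in second inversion; from the bass F upward in close position it reads F-Bb-D.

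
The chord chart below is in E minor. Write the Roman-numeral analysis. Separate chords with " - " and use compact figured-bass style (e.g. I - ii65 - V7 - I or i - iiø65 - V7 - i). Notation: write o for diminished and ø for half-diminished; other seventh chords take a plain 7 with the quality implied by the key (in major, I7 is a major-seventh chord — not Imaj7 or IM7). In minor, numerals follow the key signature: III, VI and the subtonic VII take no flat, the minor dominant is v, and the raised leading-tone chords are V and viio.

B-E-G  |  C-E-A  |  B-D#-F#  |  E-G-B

B-E-G has root E, degree 1 in E minor, so i64.
C-E-A: root A is the subdominant; minor triad there is iv6.
B-D#-F#: root B is the dominant; major triad there is V.
E-G-B: minor triad on E = scale degree 1 → i.

i64 - iv6 - V - i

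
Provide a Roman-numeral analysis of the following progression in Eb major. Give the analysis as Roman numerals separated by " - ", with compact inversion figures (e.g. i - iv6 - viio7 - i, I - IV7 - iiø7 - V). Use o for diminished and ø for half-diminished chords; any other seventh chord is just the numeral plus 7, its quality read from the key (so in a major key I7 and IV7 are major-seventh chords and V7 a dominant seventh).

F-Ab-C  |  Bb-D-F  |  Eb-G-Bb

ii - V - I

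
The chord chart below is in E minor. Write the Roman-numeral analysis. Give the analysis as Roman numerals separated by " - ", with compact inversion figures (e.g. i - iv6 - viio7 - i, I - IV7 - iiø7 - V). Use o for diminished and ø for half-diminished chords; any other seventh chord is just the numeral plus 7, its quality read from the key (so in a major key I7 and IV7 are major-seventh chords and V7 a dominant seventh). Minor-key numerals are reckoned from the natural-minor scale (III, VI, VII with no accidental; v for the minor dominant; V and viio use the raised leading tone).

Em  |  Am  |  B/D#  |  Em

Em: minor triad on E = scale degree 1 → i.
Am: root A is the subdominant; minor triad there is iv.
B/D#: root B is the dominant; major triad there is V6.
Em has root E, degree 1 in E minor, so i.

i - iv - V6 - i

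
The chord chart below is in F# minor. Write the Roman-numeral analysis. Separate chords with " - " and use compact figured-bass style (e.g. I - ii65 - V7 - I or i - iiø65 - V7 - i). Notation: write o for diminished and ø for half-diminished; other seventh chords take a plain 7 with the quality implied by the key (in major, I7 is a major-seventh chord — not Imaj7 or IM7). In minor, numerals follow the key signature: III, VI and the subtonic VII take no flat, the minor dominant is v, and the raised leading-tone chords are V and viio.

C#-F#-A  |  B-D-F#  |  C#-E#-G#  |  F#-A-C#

C#-F#-A: root F# is the tonic; minor triad there is i64.
B-D-F#: root B is the subdominant; minor triad there is iv.
C#-E#-G#: root C# is the dominant; major triad there is V.
F#-A-C# has root F#, degree 1 in F# minor, so i.

i64 - iv - V - i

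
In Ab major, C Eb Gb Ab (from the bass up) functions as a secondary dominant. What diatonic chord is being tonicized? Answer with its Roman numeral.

The chord is a dominant seventh chord on Ab.
A dominant resolves down a perfect fifth: Ab → Db. In Ab major, Db is scale degree 4, i.e. IV.

IV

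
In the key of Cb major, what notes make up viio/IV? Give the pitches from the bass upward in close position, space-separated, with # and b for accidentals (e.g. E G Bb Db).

Eb Gb Bbb

The slash marks an applied leading-tone chord: viio of IV. In Cb major, IV is Fb, so the leading tone to it is Eb, a half step below.
Building a diminished triad on Eb gives Eb-Gb-Bbb.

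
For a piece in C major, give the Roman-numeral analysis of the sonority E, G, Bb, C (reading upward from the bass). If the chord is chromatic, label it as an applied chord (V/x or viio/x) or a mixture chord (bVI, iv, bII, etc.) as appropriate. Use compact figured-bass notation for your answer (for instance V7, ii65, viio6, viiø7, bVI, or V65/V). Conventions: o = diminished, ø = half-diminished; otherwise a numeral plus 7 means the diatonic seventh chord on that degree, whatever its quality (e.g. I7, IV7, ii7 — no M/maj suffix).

The pitches C-E-G-Bb form a dominant seventh chord rooted on C.
C is not a diatonic chord root with this quality in C major, but it lies a perfect fifth above F (IV), so the chord functions as an applied dominant of IV.
With E in the bass the chord is in first inversion, so the figured bass is 65.

V65/IV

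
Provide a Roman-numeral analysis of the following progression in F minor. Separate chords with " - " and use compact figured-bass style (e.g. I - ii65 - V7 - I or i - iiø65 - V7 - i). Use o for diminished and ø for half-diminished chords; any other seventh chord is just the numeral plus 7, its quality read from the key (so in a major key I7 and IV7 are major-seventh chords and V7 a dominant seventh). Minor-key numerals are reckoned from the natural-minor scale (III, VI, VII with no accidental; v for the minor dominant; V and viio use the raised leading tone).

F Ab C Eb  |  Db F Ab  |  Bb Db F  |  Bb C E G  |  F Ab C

i7 - VI - iv - V42 - i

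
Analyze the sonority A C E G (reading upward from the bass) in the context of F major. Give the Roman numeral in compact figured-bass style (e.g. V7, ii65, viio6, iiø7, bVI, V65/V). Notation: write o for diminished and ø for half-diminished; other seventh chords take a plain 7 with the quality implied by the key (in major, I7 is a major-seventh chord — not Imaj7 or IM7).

Stacked in thirds the chord is A-C-E-G: a minor seventh chord on A.
A is scale degree 3 in F major, and a minor seventh chord on that degree is written iii7.

iii7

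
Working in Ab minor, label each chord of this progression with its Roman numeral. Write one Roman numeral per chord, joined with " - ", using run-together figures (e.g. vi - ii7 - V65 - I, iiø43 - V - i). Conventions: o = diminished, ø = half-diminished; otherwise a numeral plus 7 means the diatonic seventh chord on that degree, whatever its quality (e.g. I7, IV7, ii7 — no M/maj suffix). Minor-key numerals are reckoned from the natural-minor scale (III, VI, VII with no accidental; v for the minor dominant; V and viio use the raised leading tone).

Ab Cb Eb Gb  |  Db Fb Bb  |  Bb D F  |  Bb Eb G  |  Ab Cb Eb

i7 - iio6 - V/V - V64 - i

Ab-Cb-Eb-Gb has root Ab, degree 1 in Ab minor, so i7.
Db-Fb-Bb: root Bb is the supertonic; diminished triad there is iio6.
Bb-D-F: chromatic; Bb is V of V, so V/V.
Bb-Eb-G: root Eb is the dominant; major triad there is V64.
Ab-Cb-Eb: minor triad on Ab = scale degree 1 → i.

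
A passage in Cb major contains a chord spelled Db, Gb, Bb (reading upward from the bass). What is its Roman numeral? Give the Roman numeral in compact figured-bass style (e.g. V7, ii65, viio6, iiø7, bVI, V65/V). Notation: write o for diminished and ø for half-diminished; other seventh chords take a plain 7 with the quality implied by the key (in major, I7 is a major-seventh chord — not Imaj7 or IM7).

V64

Stacked in thirds the chord is Gb-Bb-Db: a major triad on Gb.
Gb is scale degree 5 in Cb major, and a major triad on that degree is written V.
With Db in the bass the chord is in second inversion, so the figured bass is 64.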